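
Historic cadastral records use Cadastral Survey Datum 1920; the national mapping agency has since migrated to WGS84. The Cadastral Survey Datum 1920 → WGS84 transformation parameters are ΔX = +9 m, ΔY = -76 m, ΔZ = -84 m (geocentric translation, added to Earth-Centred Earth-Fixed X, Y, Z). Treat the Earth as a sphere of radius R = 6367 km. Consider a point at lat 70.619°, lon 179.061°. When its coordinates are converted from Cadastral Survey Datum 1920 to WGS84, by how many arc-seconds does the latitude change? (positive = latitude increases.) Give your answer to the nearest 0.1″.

Δφ = -0.6″

sin φ = 0.943333, cos φ = 0.331848, sin λ = 0.016388, cos λ = -0.999866.
North component: ΔN = −sin φ cos λ·ΔX − sin φ sin λ·ΔY + cos φ·ΔZ = −(0.943333)(-0.999866)(9) − (0.943333)(0.016388)(-76) + (0.331848)(-84) = -18.21 m.
1° of latitude spans πR/180 = 111125 m, so Δφ = -18.21 / 111125 × 3600 = -0.590″.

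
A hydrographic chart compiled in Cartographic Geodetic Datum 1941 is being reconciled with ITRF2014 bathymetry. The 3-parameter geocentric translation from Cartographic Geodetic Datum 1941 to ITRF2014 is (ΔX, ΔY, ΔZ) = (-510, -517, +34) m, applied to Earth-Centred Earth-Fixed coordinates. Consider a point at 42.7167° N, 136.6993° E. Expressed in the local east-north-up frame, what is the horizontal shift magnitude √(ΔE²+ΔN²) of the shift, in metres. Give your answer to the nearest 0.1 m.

At φ = 42.7167°, λ = 136.6993°: sin φ = 0.678374, cos φ = 0.734717, sin λ = 0.685827, cos λ = -0.727764.
ΔE = −sin λ·ΔX + cos λ·ΔY = −(0.685827)·(-510) + (-0.727764)·(-517) = 726.03 m.
ΔN = −sin φ cos λ·ΔX − sin φ sin λ·ΔY + cos φ·ΔZ = −(0.678374)(-0.727764)(-510) − (0.678374)(0.685827)(-517) + (0.734717)(34) = 13.73 m.
Horizontal magnitude = √(ΔE² + ΔN²) = √(726.03² + 13.73²) = 726.16 m.

726.2 m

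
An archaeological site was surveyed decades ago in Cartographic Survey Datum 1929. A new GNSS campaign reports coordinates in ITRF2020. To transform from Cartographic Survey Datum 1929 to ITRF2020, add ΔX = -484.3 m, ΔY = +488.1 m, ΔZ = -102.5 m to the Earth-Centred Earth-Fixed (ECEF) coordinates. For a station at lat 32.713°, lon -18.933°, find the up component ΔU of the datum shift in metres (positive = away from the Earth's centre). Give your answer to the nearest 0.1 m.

ΔU = -574.1 m

The local up (radial) axis is (cos φ cos λ, cos φ sin λ, sin φ), giving ΔU = -385.439 − 133.251 − 55.394 = -574.08 m.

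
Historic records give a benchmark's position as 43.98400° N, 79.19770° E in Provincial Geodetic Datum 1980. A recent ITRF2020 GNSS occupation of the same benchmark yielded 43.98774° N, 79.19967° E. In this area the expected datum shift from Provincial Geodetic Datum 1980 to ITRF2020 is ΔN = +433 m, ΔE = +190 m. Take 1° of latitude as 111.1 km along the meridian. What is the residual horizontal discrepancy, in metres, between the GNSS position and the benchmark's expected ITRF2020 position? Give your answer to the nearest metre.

37 m

Observed coordinate differences: Δφ = +0.00374°, Δλ = +0.00197°.
Converting to metres (1° lat = 111100 m, cos φ = 0.719534): observed ΔN = 415.5 m, observed ΔE = 157.5 m.
Subtracting the expected shift leaves a residual of 415.5 − (433) = -17.5 m north and 157.5 − (190) = -32.5 m east.
Residual distance = √((-17.5)² + (-32.5)²) = 36.9 m.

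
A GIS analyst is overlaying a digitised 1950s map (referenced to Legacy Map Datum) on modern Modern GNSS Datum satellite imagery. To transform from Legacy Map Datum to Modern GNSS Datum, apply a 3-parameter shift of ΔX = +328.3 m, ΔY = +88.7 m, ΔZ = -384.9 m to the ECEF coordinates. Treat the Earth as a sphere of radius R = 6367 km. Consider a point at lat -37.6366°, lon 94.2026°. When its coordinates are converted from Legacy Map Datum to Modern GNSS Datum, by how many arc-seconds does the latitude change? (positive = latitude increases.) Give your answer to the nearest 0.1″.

Δφ = -8.6″

sin φ = -0.610651, cos φ = 0.791900, sin λ = 0.997311, cos λ = -0.073283.
North component: ΔN = −sin φ cos λ·ΔX − sin φ sin λ·ΔY + cos φ·ΔZ = −(-0.610651)(-0.073283)(328.3) − (-0.610651)(0.997311)(88.7) + (0.791900)(-384.9) = -265.47 m.
1° of latitude spans πR/180 = 111125 m, so Δφ = -265.47 / 111125 × 3600 = -8.600″.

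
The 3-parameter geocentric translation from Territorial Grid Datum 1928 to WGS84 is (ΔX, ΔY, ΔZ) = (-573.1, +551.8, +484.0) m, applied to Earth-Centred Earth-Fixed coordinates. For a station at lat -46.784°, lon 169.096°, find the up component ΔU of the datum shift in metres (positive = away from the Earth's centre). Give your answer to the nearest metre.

The local up (radial) axis is (cos φ cos λ, cos φ sin λ, sin φ), giving ΔU = 385.345 + 71.475 − 352.728 = 104.09 m.

ΔU = 104 m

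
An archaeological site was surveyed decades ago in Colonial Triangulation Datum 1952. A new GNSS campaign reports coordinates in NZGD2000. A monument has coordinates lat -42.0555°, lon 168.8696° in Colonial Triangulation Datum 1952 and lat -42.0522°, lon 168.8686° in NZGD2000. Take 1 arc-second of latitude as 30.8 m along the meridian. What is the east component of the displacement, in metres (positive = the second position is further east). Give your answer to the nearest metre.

Δφ = -42.0522° − -42.0555° = +0.0033°; Δλ = 168.8686° − 168.8696° = -0.0010°.
1° of latitude = 3600 × 30.80 = 110880 m.
ΔN = Δφ × 110880 = 365.9 m; ΔE = Δλ × 110880 × cos(-42.0555°) = -0.0010 × 110880 × 0.742496 = -82.3 m.

ΔE = -82 m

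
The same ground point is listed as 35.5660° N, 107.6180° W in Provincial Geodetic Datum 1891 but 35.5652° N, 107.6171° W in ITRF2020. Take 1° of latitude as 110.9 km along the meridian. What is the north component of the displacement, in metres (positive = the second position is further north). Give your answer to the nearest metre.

ΔN = -89 m

Δφ = 35.5652° − 35.5660° = -0.0008°; Δλ = -107.6171° − -107.6180° = +0.0009°.
ΔN = Δφ × 110900 = -88.7 m; ΔE = Δλ × 110900 × cos(35.5660°) = +0.0009 × 110900 × 0.813446 = 81.2 m.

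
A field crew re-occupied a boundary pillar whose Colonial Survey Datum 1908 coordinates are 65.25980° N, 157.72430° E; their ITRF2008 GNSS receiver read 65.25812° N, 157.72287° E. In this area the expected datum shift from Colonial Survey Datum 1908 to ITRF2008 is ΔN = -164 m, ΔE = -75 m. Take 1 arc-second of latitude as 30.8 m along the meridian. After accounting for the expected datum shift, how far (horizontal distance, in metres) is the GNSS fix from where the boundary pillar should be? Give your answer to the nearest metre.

Observed coordinate differences: Δφ = -0.00168°, Δλ = -0.00143°.
Converting to metres (1° lat = 110880 m, cos φ = 0.418504): observed ΔN = -186.3 m, observed ΔE = -66.4 m.
Subtracting the expected shift leaves a residual of -186.3 − (-164) = -22.3 m north and -66.4 − (-75) = 8.6 m east.
Residual distance = √((-22.3)² + 8.6²) = 23.9 m.

24 m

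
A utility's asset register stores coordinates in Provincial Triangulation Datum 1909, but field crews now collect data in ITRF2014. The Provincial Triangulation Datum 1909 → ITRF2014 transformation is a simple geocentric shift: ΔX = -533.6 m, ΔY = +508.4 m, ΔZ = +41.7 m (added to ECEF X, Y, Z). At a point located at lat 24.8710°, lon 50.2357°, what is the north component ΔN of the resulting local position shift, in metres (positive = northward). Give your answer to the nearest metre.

The local north axis is (−sin φ cos λ, −sin φ sin λ, cos φ), giving ΔN = 143.546 − 164.361 + 37.833 = 17.02 m.

ΔN = 17 m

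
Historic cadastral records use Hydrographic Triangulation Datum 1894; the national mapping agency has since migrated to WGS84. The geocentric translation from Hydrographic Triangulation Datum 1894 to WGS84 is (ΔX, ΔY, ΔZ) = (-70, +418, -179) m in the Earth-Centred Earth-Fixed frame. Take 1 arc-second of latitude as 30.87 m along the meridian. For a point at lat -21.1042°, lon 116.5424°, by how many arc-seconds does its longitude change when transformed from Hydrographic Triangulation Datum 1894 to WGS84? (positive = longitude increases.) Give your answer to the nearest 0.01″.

Δλ = -4.31″

sin φ = -0.360065, cos φ = 0.932927, sin λ = 0.894604, cos λ = -0.446860.
East component: ΔE = −sin λ·ΔX + cos λ·ΔY = −(0.894604)(-70) + (-0.446860)(418) = -124.17 m.
1° of latitude spans 3600 × 30.87 = 111132 m; at latitude φ, 1° of longitude spans that × cos φ = 103678.1 m, so Δλ = -124.17 / 103678.1 × 3600 = -4.311″.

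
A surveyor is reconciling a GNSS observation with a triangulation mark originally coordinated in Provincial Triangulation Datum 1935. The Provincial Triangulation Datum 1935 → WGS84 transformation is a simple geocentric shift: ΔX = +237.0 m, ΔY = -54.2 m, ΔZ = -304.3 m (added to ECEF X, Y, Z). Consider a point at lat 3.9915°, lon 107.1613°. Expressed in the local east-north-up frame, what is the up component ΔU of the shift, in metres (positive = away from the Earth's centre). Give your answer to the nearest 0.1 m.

The local up (radial) axis is (cos φ cos λ, cos φ sin λ, sin φ), giving ΔU = -69.760 − 51.661 − 21.182 = -142.60 m.

ΔU = -142.6 m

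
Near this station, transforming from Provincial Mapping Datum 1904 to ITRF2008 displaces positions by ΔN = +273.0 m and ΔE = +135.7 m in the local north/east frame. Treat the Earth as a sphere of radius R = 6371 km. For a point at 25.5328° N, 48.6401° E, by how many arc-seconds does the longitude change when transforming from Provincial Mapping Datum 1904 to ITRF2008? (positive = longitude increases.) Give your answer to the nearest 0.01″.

At latitude 25.5328°, cos φ = 0.902339.
One radian of longitude at latitude φ spans R cos φ, so Δλ = ΔE / (R cos φ) = 135.7 / (6371000 × 0.902339) = 2.3605e-05 rad = 4.869″.

Δλ = 4.87″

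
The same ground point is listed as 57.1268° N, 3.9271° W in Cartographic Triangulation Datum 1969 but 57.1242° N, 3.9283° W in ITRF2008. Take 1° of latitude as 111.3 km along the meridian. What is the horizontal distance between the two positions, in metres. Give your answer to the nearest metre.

Δφ = 57.1242° − 57.1268° = -0.0026°; Δλ = -3.9283° − -3.9271° = -0.0012°.
ΔN = Δφ × 111300 = -289.4 m; ΔE = Δλ × 111300 × cos(57.1268°) = -0.0012 × 111300 × 0.542782 = -72.5 m.
Distance = √(ΔE² + ΔN²) = √((-72.5)² + (-289.4)²) = 298.3 m.

298 m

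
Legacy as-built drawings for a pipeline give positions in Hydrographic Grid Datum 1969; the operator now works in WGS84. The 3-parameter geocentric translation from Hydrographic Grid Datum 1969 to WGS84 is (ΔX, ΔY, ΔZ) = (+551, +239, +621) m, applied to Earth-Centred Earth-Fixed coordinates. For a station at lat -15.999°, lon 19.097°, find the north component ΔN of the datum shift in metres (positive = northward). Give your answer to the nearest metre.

ΔN = 762 m

The local north axis is (−sin φ cos λ, −sin φ sin λ, cos φ), giving ΔN = 143.509 + 21.552 + 596.947 = 762.01 m.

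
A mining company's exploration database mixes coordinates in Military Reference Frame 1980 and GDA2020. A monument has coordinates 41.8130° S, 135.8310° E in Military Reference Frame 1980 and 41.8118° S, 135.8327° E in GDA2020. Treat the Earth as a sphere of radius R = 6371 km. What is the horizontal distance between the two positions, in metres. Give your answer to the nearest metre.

Δφ = -41.8118° − -41.8130° = +0.0012°; Δλ = 135.8327° − 135.8310° = +0.0017°.
1° along a meridian = πR/180 = 111195 m.
ΔN = Δφ × 111195 = 133.4 m; ΔE = Δλ × 111195 × cos(-41.8130°) = +0.0017 × 111195 × 0.745325 = 140.9 m.
Distance = √(ΔE² + ΔN²) = √(140.9² + 133.4²) = 194.0 m.

194 m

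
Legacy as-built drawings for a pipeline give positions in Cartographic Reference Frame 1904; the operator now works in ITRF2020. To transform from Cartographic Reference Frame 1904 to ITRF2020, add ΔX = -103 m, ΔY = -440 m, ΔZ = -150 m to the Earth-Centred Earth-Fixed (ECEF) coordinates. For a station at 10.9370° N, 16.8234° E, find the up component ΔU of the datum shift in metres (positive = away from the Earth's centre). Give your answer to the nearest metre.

ΔU = -250 m

At φ = 10.9370°, λ = 16.8234°: sin φ = 0.189730, cos φ = 0.981836, sin λ = 0.289423, cos λ = 0.957201.
ΔU = cos φ cos λ·ΔX + cos φ sin λ·ΔY + sin φ·ΔZ = (0.981836)(0.957201)(-103) + (0.981836)(0.289423)(-440) + (0.189730)(-150) = -250.29 m.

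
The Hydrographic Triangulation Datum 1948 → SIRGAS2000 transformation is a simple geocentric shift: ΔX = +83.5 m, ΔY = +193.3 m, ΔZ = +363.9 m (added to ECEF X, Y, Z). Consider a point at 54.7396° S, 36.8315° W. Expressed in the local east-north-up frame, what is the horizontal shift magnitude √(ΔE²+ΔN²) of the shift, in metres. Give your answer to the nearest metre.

266 m

The local east axis at (φ, λ) is (−sin λ, cos λ, 0), so ΔE = −sin(-36.8315°)·83.5 + cos(-36.8315°)·193.3 = 204.77 m.
The local north axis is (−sin φ cos λ, −sin φ sin λ, cos φ), giving ΔN = 54.572 − 94.617 + 210.077 = 170.03 m.
Horizontal magnitude = √(ΔE² + ΔN²) = √(204.77² + 170.03²) = 266.16 m.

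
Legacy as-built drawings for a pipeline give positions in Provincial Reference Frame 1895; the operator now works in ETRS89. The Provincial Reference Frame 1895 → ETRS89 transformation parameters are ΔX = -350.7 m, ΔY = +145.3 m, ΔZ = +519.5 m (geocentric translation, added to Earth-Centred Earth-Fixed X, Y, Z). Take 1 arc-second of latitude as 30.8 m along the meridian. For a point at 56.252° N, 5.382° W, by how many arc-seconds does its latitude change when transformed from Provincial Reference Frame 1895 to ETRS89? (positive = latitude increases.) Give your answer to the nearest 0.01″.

Δφ = 19.16″

sin φ = 0.831489, cos φ = 0.555541, sin λ = -0.093796, cos λ = 0.995591.
North component: ΔN = −sin φ cos λ·ΔX − sin φ sin λ·ΔY + cos φ·ΔZ = −(0.831489)(0.995591)(-350.7) − (0.831489)(-0.093796)(145.3) + (0.555541)(519.5) = 590.25 m.
1° of latitude spans 3600 × 30.80 = 110880 m, so Δφ = 590.25 / 110880 × 3600 = 19.164″.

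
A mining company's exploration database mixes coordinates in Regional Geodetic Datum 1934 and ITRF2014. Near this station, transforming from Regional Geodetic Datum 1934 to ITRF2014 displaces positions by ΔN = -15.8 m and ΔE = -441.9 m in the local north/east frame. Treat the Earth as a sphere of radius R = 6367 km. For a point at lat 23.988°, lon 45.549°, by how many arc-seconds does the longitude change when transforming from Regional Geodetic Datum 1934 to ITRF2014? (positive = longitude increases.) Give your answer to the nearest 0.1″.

At latitude 23.988°, cos φ = 0.913631.
One radian of longitude at latitude φ spans R cos φ, so Δλ = ΔE / (R cos φ) = -441.9 / (6367000 × 0.913631) = -7.5966e-05 rad = -15.669″.

Δλ = -15.7″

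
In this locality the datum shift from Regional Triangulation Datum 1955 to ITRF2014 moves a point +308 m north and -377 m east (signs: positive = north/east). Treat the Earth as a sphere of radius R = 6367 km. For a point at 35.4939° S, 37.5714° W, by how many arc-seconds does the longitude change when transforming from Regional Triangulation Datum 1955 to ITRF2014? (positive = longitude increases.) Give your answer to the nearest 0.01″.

Δλ = -15.00″

At latitude -35.4939°, cos φ = 0.814177.
One radian of longitude at latitude φ spans R cos φ, so Δλ = ΔE / (R cos φ) = -377.0 / (6367000 × 0.814177) = -7.2726e-05 rad = -15.001″.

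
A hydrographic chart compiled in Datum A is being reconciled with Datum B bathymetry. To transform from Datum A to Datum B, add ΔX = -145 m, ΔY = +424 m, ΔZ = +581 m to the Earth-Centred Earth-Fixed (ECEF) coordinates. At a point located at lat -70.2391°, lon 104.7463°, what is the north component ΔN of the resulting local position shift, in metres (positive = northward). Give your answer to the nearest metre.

ΔN = 617 m

The local north axis is (−sin φ cos λ, −sin φ sin λ, cos φ), giving ΔN = 34.735 + 385.888 + 196.434 = 617.06 m.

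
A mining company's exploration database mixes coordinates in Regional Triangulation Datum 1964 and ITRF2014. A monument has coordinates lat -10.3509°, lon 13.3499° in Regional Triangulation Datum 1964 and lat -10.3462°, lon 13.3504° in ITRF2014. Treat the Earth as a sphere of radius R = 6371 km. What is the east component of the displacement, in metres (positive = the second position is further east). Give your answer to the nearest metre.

Δφ = -10.3462° − -10.3509° = +0.0047°; Δλ = 13.3504° − 13.3499° = +0.0005°.
1° along a meridian = πR/180 = 111195 m.
ΔN = Δφ × 111195 = 522.6 m; ΔE = Δλ × 111195 × cos(-10.3509°) = +0.0005 × 111195 × 0.983726 = 54.7 m.

ΔE = 55 m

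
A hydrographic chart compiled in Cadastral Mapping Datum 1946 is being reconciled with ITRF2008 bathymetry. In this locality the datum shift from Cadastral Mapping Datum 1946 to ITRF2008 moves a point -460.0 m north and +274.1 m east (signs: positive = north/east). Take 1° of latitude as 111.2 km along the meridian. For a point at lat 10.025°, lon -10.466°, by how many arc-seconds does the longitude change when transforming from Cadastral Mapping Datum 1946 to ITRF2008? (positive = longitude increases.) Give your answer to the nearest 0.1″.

Δλ = 9.0″

At latitude 10.025°, cos φ = 0.984732.
1° of longitude at this latitude = 111.2 × cos φ = 109.50 km, so Δλ = 274.1 / 109502.2 = 0.0025031° = 9.011″.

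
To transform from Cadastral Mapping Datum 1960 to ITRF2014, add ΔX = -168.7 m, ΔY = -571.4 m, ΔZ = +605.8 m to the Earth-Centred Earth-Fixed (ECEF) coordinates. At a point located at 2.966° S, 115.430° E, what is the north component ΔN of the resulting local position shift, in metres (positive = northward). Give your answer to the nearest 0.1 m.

At φ = -2.966°, λ = 115.430°: sin φ = -0.051743, cos φ = 0.998660, sin λ = 0.903111, cos λ = -0.429408.
ΔN = −sin φ cos λ·ΔX − sin φ sin λ·ΔY + cos φ·ΔZ = −(-0.051743)(-0.429408)(-168.7) − (-0.051743)(0.903111)(-571.4) + (0.998660)(605.8) = 582.04 m.

ΔN = 582.0 m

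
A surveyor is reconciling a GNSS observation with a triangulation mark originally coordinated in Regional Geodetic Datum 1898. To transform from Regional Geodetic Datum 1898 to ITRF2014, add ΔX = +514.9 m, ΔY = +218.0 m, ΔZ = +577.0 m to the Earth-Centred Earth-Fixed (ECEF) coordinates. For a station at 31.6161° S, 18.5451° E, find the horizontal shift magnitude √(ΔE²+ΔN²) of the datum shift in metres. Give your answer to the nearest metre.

At φ = -31.6161°, λ = 18.5451°: sin φ = -0.524225, cos φ = 0.851580, sin λ = 0.318051, cos λ = 0.948074.
ΔE = −sin λ·ΔX + cos λ·ΔY = −(0.318051)·(514.9) + (0.948074)·(218.0) = 42.92 m.
ΔN = −sin φ cos λ·ΔX − sin φ sin λ·ΔY + cos φ·ΔZ = −(-0.524225)(0.948074)(514.9) − (-0.524225)(0.318051)(218.0) + (0.851580)(577.0) = 783.62 m.
Horizontal magnitude = √(ΔE² + ΔN²) = √(42.92² + 783.62²) = 784.79 m.

785 m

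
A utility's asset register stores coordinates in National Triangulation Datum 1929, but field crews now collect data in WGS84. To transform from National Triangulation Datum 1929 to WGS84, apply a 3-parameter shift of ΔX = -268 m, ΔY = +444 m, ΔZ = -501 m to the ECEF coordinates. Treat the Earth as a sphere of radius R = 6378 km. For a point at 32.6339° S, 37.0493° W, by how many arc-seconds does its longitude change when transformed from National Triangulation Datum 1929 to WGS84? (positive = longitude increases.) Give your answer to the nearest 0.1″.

Δλ = 7.4″

sin φ = -0.539269, cos φ = 0.842133, sin λ = -0.602502, cos λ = 0.798117.
East component: ΔE = −sin λ·ΔX + cos λ·ΔY = −(-0.602502)(-268) + (0.798117)(444) = 192.89 m.
1° of latitude spans πR/180 = 111317 m; at latitude φ, 1° of longitude spans that × cos φ = 93743.9 m, so Δλ = 192.89 / 93743.9 × 3600 = 7.408″.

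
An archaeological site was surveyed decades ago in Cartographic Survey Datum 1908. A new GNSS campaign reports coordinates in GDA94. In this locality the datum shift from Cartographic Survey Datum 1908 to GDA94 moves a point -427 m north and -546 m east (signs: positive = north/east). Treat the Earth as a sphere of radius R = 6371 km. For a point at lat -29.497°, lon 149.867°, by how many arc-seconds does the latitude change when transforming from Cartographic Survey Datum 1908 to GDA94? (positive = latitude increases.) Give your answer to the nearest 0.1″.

Δφ = -13.8″

On a sphere of radius R, 1 rad of latitude = R, so Δφ = ΔN / R = -427.0 / 6371000 = -6.7022e-05 rad = -13.824″.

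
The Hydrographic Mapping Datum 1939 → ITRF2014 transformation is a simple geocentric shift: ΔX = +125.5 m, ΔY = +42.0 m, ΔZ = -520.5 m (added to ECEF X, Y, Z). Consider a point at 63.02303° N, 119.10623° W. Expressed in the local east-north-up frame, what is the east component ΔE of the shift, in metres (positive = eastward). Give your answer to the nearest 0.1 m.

The local east axis at (φ, λ) is (−sin λ, cos λ, 0), so ΔE = −sin(-119.10623°)·125.5 + cos(-119.10623°)·42.0 = 89.22 m.

ΔE = 89.2 m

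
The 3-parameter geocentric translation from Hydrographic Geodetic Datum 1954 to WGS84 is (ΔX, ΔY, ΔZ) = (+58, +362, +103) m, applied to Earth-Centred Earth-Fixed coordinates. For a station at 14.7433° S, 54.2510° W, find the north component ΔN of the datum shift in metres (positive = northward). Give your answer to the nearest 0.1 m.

ΔN = 33.5 m

At φ = -14.7433°, λ = -54.2510°: sin φ = -0.254489, cos φ = 0.967076, sin λ = -0.811584, cos λ = 0.584236.
ΔN = −sin φ cos λ·ΔX − sin φ sin λ·ΔY + cos φ·ΔZ = −(-0.254489)(0.584236)(58) − (-0.254489)(-0.811584)(362) + (0.967076)(103) = 33.47 m.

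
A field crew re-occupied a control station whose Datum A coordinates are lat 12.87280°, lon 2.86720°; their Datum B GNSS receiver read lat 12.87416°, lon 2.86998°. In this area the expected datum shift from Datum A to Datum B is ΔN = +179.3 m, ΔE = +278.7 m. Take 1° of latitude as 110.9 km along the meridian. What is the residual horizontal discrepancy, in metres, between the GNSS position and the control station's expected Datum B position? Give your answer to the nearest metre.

36 m

Observed coordinate differences: Δφ = +0.00136°, Δλ = +0.00278°.
Converting to metres (1° lat = 110900 m, cos φ = 0.974867): observed ΔN = 150.8 m, observed ΔE = 300.6 m.
Subtracting the expected shift leaves a residual of 150.8 − (179.3) = -28.5 m north and 300.6 − (278.7) = 21.9 m east.
Residual distance = √((-28.5)² + 21.9²) = 35.9 m.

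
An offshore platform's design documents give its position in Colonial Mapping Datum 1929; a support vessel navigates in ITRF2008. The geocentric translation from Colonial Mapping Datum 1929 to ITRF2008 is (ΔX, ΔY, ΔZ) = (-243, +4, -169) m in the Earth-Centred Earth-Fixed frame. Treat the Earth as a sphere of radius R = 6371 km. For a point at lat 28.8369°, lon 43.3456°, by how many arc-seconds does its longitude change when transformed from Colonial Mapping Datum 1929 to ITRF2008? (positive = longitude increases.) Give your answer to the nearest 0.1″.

Δλ = 6.3″

sin φ = 0.482318, cos φ = 0.875996, sin λ = 0.686397, cos λ = 0.727227.
East component: ΔE = −sin λ·ΔX + cos λ·ΔY = −(0.686397)(-243) + (0.727227)(4) = 169.70 m.
1° of latitude spans πR/180 = 111195 m; at latitude φ, 1° of longitude spans that × cos φ = 97406.3 m, so Δλ = 169.70 / 97406.3 × 3600 = 6.272″.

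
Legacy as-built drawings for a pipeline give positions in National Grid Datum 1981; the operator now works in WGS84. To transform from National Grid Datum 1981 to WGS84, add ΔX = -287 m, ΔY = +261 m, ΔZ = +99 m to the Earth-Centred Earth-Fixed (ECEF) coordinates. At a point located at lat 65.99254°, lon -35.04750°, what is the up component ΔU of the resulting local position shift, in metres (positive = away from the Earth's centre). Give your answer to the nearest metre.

ΔU = -66 m

At φ = 65.99254°, λ = -35.04750°: sin φ = 0.913492, cos φ = 0.406856, sin λ = -0.574255, cos λ = 0.818676.
ΔU = cos φ cos λ·ΔX + cos φ sin λ·ΔY + sin φ·ΔZ = (0.406856)(0.818676)(-287) + (0.406856)(-0.574255)(261) + (0.913492)(99) = -66.14 m.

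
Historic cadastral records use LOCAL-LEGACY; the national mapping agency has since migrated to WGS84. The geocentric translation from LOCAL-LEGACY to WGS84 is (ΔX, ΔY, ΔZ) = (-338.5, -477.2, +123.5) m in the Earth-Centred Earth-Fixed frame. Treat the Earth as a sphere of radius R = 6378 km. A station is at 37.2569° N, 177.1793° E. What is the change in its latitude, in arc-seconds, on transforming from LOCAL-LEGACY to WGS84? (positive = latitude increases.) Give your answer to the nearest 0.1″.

sin φ = 0.605390, cos φ = 0.795929, sin λ = 0.049211, cos λ = -0.998788.
North component: ΔN = −sin φ cos λ·ΔX − sin φ sin λ·ΔY + cos φ·ΔZ = −(0.605390)(-0.998788)(-338.5) − (0.605390)(0.049211)(-477.2) + (0.795929)(123.5) = -92.16 m.
1° of latitude spans πR/180 = 111317 m, so Δφ = -92.16 / 111317 × 3600 = -2.981″.

Δφ = -3.0″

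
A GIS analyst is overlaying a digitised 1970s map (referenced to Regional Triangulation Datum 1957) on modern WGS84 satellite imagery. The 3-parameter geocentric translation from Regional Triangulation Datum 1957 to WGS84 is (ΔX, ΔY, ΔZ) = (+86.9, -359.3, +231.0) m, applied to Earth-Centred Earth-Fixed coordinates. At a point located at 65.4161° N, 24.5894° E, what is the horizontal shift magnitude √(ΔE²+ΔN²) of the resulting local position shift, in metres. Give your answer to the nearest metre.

397 m

At φ = 65.4161°, λ = 24.5894°: sin φ = 0.909353, cos φ = 0.416025, sin λ = 0.416113, cos λ = 0.909313.
ΔE = −sin λ·ΔX + cos λ·ΔY = −(0.416113)·(86.9) + (0.909313)·(-359.3) = -362.88 m.
ΔN = −sin φ cos λ·ΔX − sin φ sin λ·ΔY + cos φ·ΔZ = −(0.909353)(0.909313)(86.9) − (0.909353)(0.416113)(-359.3) + (0.416025)(231.0) = 160.20 m.
Horizontal magnitude = √(ΔE² + ΔN²) = √((-362.88)² + 160.20²) = 396.67 m.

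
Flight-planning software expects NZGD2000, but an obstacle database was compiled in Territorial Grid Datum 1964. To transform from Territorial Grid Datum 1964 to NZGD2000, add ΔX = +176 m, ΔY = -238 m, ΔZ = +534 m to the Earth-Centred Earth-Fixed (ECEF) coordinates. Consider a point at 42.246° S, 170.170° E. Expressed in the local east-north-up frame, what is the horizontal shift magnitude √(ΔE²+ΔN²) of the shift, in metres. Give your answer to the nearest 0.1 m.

324.0 m

The local east axis at (φ, λ) is (−sin λ, cos λ, 0), so ΔE = −sin(170.170°)·176 + cos(170.170°)·(-238) = 204.46 m.
The local north axis is (−sin φ cos λ, −sin φ sin λ, cos φ), giving ΔN = -116.590 − 27.318 + 395.302 = 251.39 m.
Horizontal magnitude = √(ΔE² + ΔN²) = √(204.46² + 251.39²) = 324.04 m.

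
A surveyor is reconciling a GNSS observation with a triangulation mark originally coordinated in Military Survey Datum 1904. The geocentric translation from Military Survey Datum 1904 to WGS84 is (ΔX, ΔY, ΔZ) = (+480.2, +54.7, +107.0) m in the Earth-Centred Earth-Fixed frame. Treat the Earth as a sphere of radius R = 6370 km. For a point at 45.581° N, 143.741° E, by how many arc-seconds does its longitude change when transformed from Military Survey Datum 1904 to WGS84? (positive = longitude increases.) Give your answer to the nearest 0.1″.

sin φ = 0.714241, cos φ = 0.699900, sin λ = 0.591436, cos λ = -0.806352.
East component: ΔE = −sin λ·ΔX + cos λ·ΔY = −(0.591436)(480.2) + (-0.806352)(54.7) = -328.12 m.
1° of latitude spans πR/180 = 111177 m; at latitude φ, 1° of longitude spans that × cos φ = 77813.1 m, so Δλ = -328.12 / 77813.1 × 3600 = -15.180″.

Δλ = -15.2″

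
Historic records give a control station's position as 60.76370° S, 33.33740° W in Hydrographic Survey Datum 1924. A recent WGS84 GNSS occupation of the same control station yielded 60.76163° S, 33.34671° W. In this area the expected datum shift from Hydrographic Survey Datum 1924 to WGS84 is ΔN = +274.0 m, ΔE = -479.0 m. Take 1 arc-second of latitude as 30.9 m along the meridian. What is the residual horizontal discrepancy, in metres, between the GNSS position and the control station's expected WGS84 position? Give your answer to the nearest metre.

Observed coordinate differences: Δφ = +0.00207°, Δλ = -0.00931°.
Converting to metres (1° lat = 111240 m, cos φ = 0.488413): observed ΔN = 230.3 m, observed ΔE = -505.8 m.
Subtracting the expected shift leaves a residual of 230.3 − (274.0) = -43.7 m north and -505.8 − (-479.0) = -26.8 m east.
Residual distance = √((-43.7)² + (-26.8)²) = 51.3 m.

51 m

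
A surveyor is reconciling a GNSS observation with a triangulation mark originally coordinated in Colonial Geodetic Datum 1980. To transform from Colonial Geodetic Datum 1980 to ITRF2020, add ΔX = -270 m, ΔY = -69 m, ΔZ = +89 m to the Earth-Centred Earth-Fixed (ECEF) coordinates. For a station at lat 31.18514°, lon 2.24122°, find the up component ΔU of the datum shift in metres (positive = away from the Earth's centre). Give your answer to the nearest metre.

ΔU = -187 m

At φ = 31.18514°, λ = 2.24122°: sin φ = 0.517805, cos φ = 0.855499, sin λ = 0.039107, cos λ = 0.999235.
ΔU = cos φ cos λ·ΔX + cos φ sin λ·ΔY + sin φ·ΔZ = (0.855499)(0.999235)(-270) + (0.855499)(0.039107)(-69) + (0.517805)(89) = -187.03 m.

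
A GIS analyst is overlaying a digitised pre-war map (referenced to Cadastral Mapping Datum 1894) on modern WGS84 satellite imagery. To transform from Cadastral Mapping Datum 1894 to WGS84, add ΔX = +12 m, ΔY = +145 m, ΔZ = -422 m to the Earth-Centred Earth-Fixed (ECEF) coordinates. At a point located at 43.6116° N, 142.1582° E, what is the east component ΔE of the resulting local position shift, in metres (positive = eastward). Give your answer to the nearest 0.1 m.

At φ = 43.6116°, λ = 142.1582°: sin φ = 0.689766, cos φ = 0.724032, sin λ = 0.613483, cos λ = -0.789708.
ΔE = −sin λ·ΔX + cos λ·ΔY = −(0.613483)·(12) + (-0.789708)·(145) = -121.87 m.

ΔE = -121.9 m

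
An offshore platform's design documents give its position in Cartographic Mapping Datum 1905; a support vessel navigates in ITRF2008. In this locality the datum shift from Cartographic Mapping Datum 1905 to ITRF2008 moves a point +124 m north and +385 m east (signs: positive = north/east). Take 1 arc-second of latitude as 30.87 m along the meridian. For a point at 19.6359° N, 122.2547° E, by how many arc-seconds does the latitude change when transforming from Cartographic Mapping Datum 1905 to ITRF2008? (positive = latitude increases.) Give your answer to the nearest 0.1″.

1″ of latitude = 30.87 m, so Δφ = 124.0 / 30.87 = 4.017″.

Δφ = 4.0″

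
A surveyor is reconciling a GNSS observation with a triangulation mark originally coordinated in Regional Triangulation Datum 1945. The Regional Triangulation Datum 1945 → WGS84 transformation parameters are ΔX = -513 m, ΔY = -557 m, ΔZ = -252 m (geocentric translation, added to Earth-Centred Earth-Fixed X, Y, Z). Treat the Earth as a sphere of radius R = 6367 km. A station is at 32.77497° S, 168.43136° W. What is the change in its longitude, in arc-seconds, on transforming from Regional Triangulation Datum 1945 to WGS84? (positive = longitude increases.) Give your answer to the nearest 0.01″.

Δλ = 17.06″

sin φ = -0.541341, cos φ = 0.840803, sin λ = -0.200542, cos λ = -0.979685.
East component: ΔE = −sin λ·ΔX + cos λ·ΔY = −(-0.200542)(-513) + (-0.979685)(-557) = 442.81 m.
1° of latitude spans πR/180 = 111125 m; at latitude φ, 1° of longitude spans that × cos φ = 93434.3 m, so Δλ = 442.81 / 93434.3 × 3600 = 17.061″.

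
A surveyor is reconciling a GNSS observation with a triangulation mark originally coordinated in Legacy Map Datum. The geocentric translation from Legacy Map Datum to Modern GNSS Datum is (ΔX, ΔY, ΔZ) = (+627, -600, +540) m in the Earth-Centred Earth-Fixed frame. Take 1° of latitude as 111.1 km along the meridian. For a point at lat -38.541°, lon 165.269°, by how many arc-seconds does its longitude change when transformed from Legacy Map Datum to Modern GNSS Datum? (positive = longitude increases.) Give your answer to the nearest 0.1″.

Δλ = 17.4″

sin φ = -0.623074, cos φ = 0.782162, sin λ = 0.254281, cos λ = -0.967130.
East component: ΔE = −sin λ·ΔX + cos λ·ΔY = −(0.254281)(627) + (-0.967130)(-600) = 420.84 m.
1° of latitude spans 111100 m; at latitude φ, 1° of longitude spans that × cos φ = 86898.3 m, so Δλ = 420.84 / 86898.3 × 3600 = 17.435″.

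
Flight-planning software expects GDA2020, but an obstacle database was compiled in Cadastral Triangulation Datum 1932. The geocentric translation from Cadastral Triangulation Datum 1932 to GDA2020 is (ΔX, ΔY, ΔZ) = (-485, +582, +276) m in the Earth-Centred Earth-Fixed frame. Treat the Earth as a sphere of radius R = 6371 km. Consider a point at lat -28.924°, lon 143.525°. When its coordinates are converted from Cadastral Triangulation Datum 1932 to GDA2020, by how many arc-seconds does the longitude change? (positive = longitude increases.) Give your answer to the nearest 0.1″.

Δλ = -6.6″

sin φ = -0.483649, cos φ = 0.875262, sin λ = 0.594472, cos λ = -0.804116.
East component: ΔE = −sin λ·ΔX + cos λ·ΔY = −(0.594472)(-485) + (-0.804116)(582) = -179.68 m.
1° of latitude spans πR/180 = 111195 m; at latitude φ, 1° of longitude spans that × cos φ = 97324.7 m, so Δλ = -179.68 / 97324.7 × 3600 = -6.646″.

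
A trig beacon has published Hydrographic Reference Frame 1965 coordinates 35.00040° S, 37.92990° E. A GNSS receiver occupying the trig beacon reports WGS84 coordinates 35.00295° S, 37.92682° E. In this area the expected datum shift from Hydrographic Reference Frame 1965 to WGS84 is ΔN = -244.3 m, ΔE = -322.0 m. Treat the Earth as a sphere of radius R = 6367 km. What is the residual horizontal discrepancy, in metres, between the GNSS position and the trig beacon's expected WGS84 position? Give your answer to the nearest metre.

57 m

Observed coordinate differences: Δφ = -0.00255°, Δλ = -0.00308°.
Converting to metres (1° lat = 111125 m, cos φ = 0.819148): observed ΔN = -283.4 m, observed ΔE = -280.4 m.
Subtracting the expected shift leaves a residual of -283.4 − (-244.3) = -39.1 m north and -280.4 − (-322.0) = 41.6 m east.
Residual distance = √((-39.1)² + 41.6²) = 57.1 m.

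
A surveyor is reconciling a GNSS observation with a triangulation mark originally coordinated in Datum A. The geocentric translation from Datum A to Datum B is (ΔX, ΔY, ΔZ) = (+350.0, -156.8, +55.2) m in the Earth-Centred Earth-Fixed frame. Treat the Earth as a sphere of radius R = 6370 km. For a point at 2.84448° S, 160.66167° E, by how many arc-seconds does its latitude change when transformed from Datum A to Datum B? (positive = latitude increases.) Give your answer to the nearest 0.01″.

sin φ = -0.049625, cos φ = 0.998768, sin λ = 0.331146, cos λ = -0.943580.
North component: ΔN = −sin φ cos λ·ΔX − sin φ sin λ·ΔY + cos φ·ΔZ = −(-0.049625)(-0.943580)(350.0) − (-0.049625)(0.331146)(-156.8) + (0.998768)(55.2) = 36.17 m.
1° of latitude spans πR/180 = 111177 m, so Δφ = 36.17 / 111177 × 3600 = 1.171″.

Δφ = 1.17″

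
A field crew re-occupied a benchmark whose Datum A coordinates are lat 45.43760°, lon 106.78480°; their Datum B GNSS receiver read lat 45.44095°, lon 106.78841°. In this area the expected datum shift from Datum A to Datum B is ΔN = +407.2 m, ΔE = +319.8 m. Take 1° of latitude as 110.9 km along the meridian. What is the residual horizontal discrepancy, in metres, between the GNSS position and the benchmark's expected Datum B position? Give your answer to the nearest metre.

53 m

Observed coordinate differences: Δφ = +0.00335°, Δλ = +0.00361°.
Converting to metres (1° lat = 110900 m, cos φ = 0.701686): observed ΔN = 371.5 m, observed ΔE = 280.9 m.
Subtracting the expected shift leaves a residual of 371.5 − (407.2) = -35.7 m north and 280.9 − (319.8) = -38.9 m east.
Residual distance = √((-35.7)² + (-38.9)²) = 52.8 m.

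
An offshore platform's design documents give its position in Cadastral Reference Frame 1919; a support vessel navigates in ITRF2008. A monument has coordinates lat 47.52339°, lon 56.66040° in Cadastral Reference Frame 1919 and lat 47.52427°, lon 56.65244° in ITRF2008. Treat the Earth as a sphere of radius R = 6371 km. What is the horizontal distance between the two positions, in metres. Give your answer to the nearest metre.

Δφ = 47.52427° − 47.52339° = +0.00088°; Δλ = 56.65244° − 56.66040° = -0.00796°.
1° along a meridian = πR/180 = 111195 m.
ΔN = Δφ × 111195 = 97.9 m; ΔE = Δλ × 111195 × cos(47.52339°) = -0.00796 × 111195 × 0.675289 = -597.7 m.
Distance = √(ΔE² + ΔN²) = √((-597.7)² + 97.9²) = 605.7 m.

606 m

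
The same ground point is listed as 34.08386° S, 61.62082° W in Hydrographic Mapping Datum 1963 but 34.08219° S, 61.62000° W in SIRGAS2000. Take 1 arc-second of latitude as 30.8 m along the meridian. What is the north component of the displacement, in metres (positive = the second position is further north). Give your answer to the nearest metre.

ΔN = 185 m

Δφ = -34.08219° − -34.08386° = +0.00167°; Δλ = -61.62000° − -61.62082° = +0.00082°.
1° of latitude = 3600 × 30.80 = 110880 m.
ΔN = Δφ × 110880 = 185.2 m; ΔE = Δλ × 110880 × cos(-34.08386°) = +0.00082 × 110880 × 0.828218 = 75.3 m.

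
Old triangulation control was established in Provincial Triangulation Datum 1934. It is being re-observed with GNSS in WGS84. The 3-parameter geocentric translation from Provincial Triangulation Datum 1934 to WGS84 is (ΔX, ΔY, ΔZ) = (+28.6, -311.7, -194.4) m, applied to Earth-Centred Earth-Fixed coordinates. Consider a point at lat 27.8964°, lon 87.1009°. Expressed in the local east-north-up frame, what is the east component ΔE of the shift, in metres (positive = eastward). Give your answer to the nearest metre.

At φ = 27.8964°, λ = 87.1009°: sin φ = 0.467874, cos φ = 0.883795, sin λ = 0.998720, cos λ = 0.050577.
ΔE = −sin λ·ΔX + cos λ·ΔY = −(0.998720)·(28.6) + (0.050577)·(-311.7) = -44.33 m.

ΔE = -44 m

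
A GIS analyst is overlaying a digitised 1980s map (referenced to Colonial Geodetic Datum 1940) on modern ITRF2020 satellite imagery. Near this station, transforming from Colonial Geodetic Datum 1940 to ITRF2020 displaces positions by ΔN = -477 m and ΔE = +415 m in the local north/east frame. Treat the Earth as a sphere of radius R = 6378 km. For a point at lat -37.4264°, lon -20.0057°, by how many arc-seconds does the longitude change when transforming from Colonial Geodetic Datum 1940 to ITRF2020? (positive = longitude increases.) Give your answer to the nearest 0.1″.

Δλ = 16.9″

At latitude -37.4264°, cos φ = 0.794135.
One radian of longitude at latitude φ spans R cos φ, so Δλ = ΔE / (R cos φ) = 415.0 / (6378000 × 0.794135) = 8.1935e-05 rad = 16.900″.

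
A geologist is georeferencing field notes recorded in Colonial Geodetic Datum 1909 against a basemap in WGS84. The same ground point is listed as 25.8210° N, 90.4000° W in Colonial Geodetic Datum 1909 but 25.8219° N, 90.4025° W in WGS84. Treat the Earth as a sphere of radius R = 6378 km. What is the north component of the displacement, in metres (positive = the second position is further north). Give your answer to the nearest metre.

Δφ = 25.8219° − 25.8210° = +0.0009°; Δλ = -90.4025° − -90.4000° = -0.0025°.
1° along a meridian = πR/180 = 111317 m.
ΔN = Δφ × 111317 = 100.2 m; ΔE = Δλ × 111317 × cos(25.8210°) = -0.0025 × 111317 × 0.900159 = -250.5 m.

ΔN = 100 m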